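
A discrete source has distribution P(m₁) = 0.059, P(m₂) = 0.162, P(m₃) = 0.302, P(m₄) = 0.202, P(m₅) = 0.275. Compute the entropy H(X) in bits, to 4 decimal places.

H = −Σ pᵢ log₂ pᵢ.
−0.059·log₂(0.059) = 0.2409
−0.162·log₂(0.162) = 0.4254
−0.302·log₂(0.302) = 0.5217
−0.202·log₂(0.202) = 0.4661
−0.275·log₂(0.275) = 0.5122
Sum ≈ 2.1663 → 2.1663 bits.

2.1663 bits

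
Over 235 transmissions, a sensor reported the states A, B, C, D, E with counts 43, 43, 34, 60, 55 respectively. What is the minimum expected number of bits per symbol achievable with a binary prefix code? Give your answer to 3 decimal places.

Probabilities are the counts divided by 235.
Repeatedly combine the two least-probable nodes; the expected code length is the sum of the merged weights.
merge 34/235 + 43/235 → 77/235
merge 43/235 + 11/47 → 98/235
merge 12/47 + 77/235 → 137/235
merge 98/235 + 137/235 → 1
L = 77/235 + 98/235 + 137/235 + 1 = 547/235 ≈ 2.328 bits/symbol.

2.328 bits/symbol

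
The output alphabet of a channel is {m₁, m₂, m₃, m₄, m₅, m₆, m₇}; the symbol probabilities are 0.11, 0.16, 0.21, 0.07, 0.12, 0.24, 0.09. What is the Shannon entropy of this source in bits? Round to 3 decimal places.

2.689 bits

H = −Σ pᵢ log₂ pᵢ.
−0.11·log₂(0.11) = 0.3503
−0.16·log₂(0.16) = 0.4230
−0.21·log₂(0.21) = 0.4728
−0.07·log₂(0.07) = 0.2686
−0.12·log₂(0.12) = 0.3671
−0.24·log₂(0.24) = 0.4941
−0.09·log₂(0.09) = 0.3127
Sum ≈ 2.6885 → 2.689 bits.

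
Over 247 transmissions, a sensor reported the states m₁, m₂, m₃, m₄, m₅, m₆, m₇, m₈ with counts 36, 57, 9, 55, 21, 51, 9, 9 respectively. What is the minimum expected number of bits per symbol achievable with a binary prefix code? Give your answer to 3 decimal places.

Probabilities are the counts divided by 247.
Repeatedly combine the two least-probable nodes; the expected code length is the sum of the merged weights.
merge 9/247 + 9/247 → 18/247
merge 9/247 + 18/247 → 27/247
merge 21/247 + 27/247 → 48/247
merge 36/247 + 48/247 → 84/247
merge 51/247 + 55/247 → 106/247
merge 3/13 + 84/247 → 141/247
merge 106/247 + 141/247 → 1
L = 18/247 + 27/247 + 48/247 + 84/247 + 106/247 + 141/247 + 1 = 671/247 ≈ 2.717 bits/symbol.

2.717 bits/symbol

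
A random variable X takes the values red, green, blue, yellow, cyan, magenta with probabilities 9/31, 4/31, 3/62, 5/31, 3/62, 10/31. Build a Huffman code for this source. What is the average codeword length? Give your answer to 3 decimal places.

Repeatedly combine the two least-probable nodes; the expected code length is the sum of the merged weights.
merge 3/62 + 3/62 → 3/31
merge 3/31 + 4/31 → 7/31
merge 5/31 + 7/31 → 12/31
merge 9/31 + 10/31 → 19/31
merge 12/31 + 19/31 → 1
L = 3/31 + 7/31 + 12/31 + 19/31 + 1 = 72/31 ≈ 2.323 bits/symbol.

2.323 bits/symbol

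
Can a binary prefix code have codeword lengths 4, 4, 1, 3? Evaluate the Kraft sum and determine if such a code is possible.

0.75; yes

With common denominator 2^4 = 16: Σ 2^(−ℓᵢ) = 1/16 + 1/16 + 8/16 + 2/16 = 12/16 = 0.75.
Kraft's inequality requires Σ ≤ 1; here Σ = 0.75 ≤ 1, so such a prefix code exists.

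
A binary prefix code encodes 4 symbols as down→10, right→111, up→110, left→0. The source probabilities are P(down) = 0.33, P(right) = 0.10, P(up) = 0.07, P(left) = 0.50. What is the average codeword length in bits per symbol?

1.67 bits/symbol

L̄ = Σ pᵢ·ℓᵢ = 0.33·2 + 0.10·3 + 0.07·3 + 0.50·1 = 1.67 bits/symbol.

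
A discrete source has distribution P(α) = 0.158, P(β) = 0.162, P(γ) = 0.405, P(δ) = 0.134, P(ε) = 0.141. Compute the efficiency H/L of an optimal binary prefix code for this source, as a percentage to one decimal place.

Entropy H = −Σ p log₂ p ≈ 2.1612 bits.
Huffman merges: 67/500+141/1000→11/40; 79/500+81/500→8/25; 11/40+8/25→119/200; 81/200+119/200→1. L = 219/100 ≈ 2.1900.
Efficiency = H/L = 2.1612/2.1900 = 98.7%.

98.7%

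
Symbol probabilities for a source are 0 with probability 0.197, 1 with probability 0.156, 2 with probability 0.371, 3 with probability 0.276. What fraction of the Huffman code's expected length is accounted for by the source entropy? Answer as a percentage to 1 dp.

97.0%

Entropy H = −Σ p log₂ p ≈ 1.9232 bits.
Huffman merges: 39/250+197/1000→353/1000; 69/250+353/1000→629/1000; 371/1000+629/1000→1. L = 991/500 ≈ 1.9820.
Efficiency = H/L = 1.9232/1.9820 = 97.0%.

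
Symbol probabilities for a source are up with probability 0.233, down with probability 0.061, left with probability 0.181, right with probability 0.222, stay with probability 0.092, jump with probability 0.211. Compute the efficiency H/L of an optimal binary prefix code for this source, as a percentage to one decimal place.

98.7%

Entropy H = −Σ p log₂ p ≈ 2.4545 bits.
Huffman merges: 61/1000+23/250→153/1000; 153/1000+181/1000→167/500; 211/1000+111/500→433/1000; 233/1000+167/500→567/1000; 433/1000+567/1000→1. L = 2487/1000 ≈ 2.4870.
Efficiency = H/L = 2.4545/2.4870 = 98.7%.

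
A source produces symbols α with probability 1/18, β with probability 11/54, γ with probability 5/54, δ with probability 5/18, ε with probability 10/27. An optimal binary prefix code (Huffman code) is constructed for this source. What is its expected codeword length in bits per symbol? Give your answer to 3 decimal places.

2.130 bits/symbol

Repeatedly combine the two least-probable nodes; the expected code length is the sum of the merged weights.
merge 1/18 + 5/54 → 4/27
merge 4/27 + 11/54 → 19/54
merge 5/18 + 19/54 → 17/27
merge 10/27 + 17/27 → 1
L = 4/27 + 19/54 + 17/27 + 1 = 115/54 ≈ 2.130 bits/symbol.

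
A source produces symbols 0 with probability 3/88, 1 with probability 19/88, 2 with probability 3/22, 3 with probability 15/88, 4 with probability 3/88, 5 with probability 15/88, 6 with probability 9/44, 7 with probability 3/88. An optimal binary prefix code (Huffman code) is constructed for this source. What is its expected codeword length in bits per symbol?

Repeatedly combine the two least-probable nodes; the expected code length is the sum of the merged weights.
merge 3/88 + 3/88 → 3/44
merge 3/88 + 3/44 → 9/88
merge 9/88 + 3/22 → 21/88
merge 15/88 + 15/88 → 15/44
merge 9/44 + 19/88 → 37/88
merge 21/88 + 15/44 → 51/88
merge 37/88 + 51/88 → 1
L = 3/44 + 9/88 + 21/88 + 15/44 + 37/88 + 51/88 + 1 = 11/4 = 2.75 bits/symbol.

2.75 bits/symbol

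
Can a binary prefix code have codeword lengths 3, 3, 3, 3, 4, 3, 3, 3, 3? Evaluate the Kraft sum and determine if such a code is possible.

1.0625; no

With common denominator 2^4 = 16: Σ 2^(−ℓᵢ) = 2/16 + 2/16 + 2/16 + 2/16 + 1/16 + 2/16 + 2/16 + 2/16 + 2/16 = 17/16 = 1.0625.
Kraft's inequality requires Σ ≤ 1; here Σ = 1.0625 > 1, so no such prefix code exists.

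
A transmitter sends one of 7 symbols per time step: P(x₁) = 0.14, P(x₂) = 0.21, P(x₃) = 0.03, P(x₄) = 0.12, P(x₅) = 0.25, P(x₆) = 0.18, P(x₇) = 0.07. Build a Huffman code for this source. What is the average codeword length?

Repeatedly combine the two least-probable nodes; the expected code length is the sum of the merged weights.
merge 3/100 + 7/100 → 1/10
merge 1/10 + 3/25 → 11/50
merge 7/50 + 9/50 → 8/25
merge 21/100 + 11/50 → 43/100
merge 1/4 + 8/25 → 57/100
merge 43/100 + 57/100 → 1
L = 1/10 + 11/50 + 8/25 + 43/100 + 57/100 + 1 = 66/25 = 2.64 bits/symbol.

2.64 bits/symbol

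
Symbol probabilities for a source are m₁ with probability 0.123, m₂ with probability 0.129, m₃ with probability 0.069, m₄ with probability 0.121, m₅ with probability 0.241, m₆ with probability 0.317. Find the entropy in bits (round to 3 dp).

H = −Σ pᵢ log₂ pᵢ.
−0.123·log₂(0.123) = 0.3719
−0.129·log₂(0.129) = 0.3811
−0.069·log₂(0.069) = 0.2662
−0.121·log₂(0.121) = 0.3687
−0.241·log₂(0.241) = 0.4947
−0.317·log₂(0.317) = 0.5254
Sum ≈ 2.4080 → 2.408 bits.

2.408 bits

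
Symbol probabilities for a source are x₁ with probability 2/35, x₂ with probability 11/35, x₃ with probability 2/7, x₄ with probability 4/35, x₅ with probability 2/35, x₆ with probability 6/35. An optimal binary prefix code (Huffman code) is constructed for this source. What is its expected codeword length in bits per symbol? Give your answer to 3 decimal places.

Repeatedly combine the two least-probable nodes; the expected code length is the sum of the merged weights.
merge 2/35 + 2/35 → 4/35
merge 4/35 + 4/35 → 8/35
merge 6/35 + 8/35 → 2/5
merge 2/7 + 11/35 → 3/5
merge 2/5 + 3/5 → 1
L = 4/35 + 8/35 + 2/5 + 3/5 + 1 = 82/35 ≈ 2.343 bits/symbol.

2.343 bits/symbol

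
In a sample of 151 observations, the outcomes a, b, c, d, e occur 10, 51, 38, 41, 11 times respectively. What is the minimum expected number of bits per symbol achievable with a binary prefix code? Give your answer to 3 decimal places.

Probabilities are the counts divided by 151.
Repeatedly combine the two least-probable nodes; the expected code length is the sum of the merged weights.
merge 10/151 + 11/151 → 21/151
merge 21/151 + 38/151 → 59/151
merge 41/151 + 51/151 → 92/151
merge 59/151 + 92/151 → 1
L = 21/151 + 59/151 + 92/151 + 1 = 323/151 ≈ 2.139 bits/symbol.

2.139 bits/symbol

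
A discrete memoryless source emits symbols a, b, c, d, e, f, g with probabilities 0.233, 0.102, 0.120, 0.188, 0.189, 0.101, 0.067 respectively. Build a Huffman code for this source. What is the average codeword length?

2.746 bits/symbol

Repeatedly combine the two least-probable nodes; the expected code length is the sum of the merged weights.
merge 67/1000 + 101/1000 → 21/125
merge 51/500 + 3/25 → 111/500
merge 21/125 + 47/250 → 89/250
merge 189/1000 + 111/500 → 411/1000
merge 233/1000 + 89/250 → 589/1000
merge 411/1000 + 589/1000 → 1
L = 21/125 + 111/500 + 89/250 + 411/1000 + 589/1000 + 1 = 1373/500 = 2.746 bits/symbol.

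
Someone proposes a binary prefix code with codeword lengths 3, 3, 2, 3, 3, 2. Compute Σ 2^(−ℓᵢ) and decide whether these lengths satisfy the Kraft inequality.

1; yes

With common denominator 2^3 = 8: Σ 2^(−ℓᵢ) = 1/8 + 1/8 + 2/8 + 1/8 + 1/8 + 2/8 = 8/8 = 1.
Kraft's inequality requires Σ ≤ 1; here Σ = 1 ≤ 1, so such a prefix code exists.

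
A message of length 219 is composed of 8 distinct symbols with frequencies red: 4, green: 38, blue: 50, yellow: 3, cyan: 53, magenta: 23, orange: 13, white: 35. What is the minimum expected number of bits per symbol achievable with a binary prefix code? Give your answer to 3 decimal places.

2.653 bits/symbol

Probabilities are the counts divided by 219.
Repeatedly combine the two least-probable nodes; the expected code length is the sum of the merged weights.
merge 1/73 + 4/219 → 7/219
merge 7/219 + 13/219 → 20/219
merge 20/219 + 23/219 → 43/219
merge 35/219 + 38/219 → 1/3
merge 43/219 + 50/219 → 31/73
merge 53/219 + 1/3 → 42/73
merge 31/73 + 42/73 → 1
L = 7/219 + 20/219 + 43/219 + 1/3 + 31/73 + 42/73 + 1 = 581/219 ≈ 2.653 bits/symbol.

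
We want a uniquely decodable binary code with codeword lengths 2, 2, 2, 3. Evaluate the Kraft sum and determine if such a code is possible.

0.875; yes

With common denominator 2^3 = 8: Σ 2^(−ℓᵢ) = 2/8 + 2/8 + 2/8 + 1/8 = 7/8 = 0.875.
Kraft's inequality requires Σ ≤ 1; here Σ = 0.875 ≤ 1, so such a prefix code exists.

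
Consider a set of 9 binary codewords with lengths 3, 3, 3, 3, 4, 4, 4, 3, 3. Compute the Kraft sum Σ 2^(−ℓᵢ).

With common denominator 2^4 = 16: Σ 2^(−ℓᵢ) = 2/16 + 2/16 + 2/16 + 2/16 + 1/16 + 1/16 + 1/16 + 2/16 + 2/16 = 15/16 = 0.9375.

0.9375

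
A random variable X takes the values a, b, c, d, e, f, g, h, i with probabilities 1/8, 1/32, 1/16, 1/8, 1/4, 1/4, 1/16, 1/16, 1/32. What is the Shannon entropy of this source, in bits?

2.8125 bits

Each probability is a power of 1/2, so log₂(1/p) is an integer.
H = Σ p·log₂(1/p) = 1/8·3 + 1/32·5 + 1/16·4 + 1/8·3 + 1/4·2 + 1/4·2 + 1/16·4 + 1/16·4 + 1/32·5 = 2.8125 bits.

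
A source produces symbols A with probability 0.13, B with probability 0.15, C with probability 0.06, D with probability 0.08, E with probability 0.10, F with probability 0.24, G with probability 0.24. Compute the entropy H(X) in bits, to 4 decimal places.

2.6487 bits

H = −Σ pᵢ log₂ pᵢ.
−0.13·log₂(0.13) = 0.3826
−0.15·log₂(0.15) = 0.4105
−0.06·log₂(0.06) = 0.2435
−0.08·log₂(0.08) = 0.2915
−0.10·log₂(0.10) = 0.3322
−0.24·log₂(0.24) = 0.4941
−0.24·log₂(0.24) = 0.4941
Sum ≈ 2.6487 → 2.6487 bits.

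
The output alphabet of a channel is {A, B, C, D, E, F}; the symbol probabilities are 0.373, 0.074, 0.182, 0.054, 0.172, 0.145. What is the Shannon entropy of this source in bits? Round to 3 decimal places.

H = −Σ pᵢ log₂ pᵢ.
−0.373·log₂(0.373) = 0.5307
−0.074·log₂(0.074) = 0.2780
−0.182·log₂(0.182) = 0.4474
−0.054·log₂(0.054) = 0.2274
−0.172·log₂(0.172) = 0.4368
−0.145·log₂(0.145) = 0.4040
Sum ≈ 2.3241 → 2.324 bits.

2.324 bits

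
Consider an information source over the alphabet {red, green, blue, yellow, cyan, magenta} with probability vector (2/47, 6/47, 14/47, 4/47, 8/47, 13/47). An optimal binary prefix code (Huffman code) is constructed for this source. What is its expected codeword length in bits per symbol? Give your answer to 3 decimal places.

Repeatedly combine the two least-probable nodes; the expected code length is the sum of the merged weights.
merge 2/47 + 4/47 → 6/47
merge 6/47 + 6/47 → 12/47
merge 8/47 + 12/47 → 20/47
merge 13/47 + 14/47 → 27/47
merge 20/47 + 27/47 → 1
L = 6/47 + 12/47 + 20/47 + 27/47 + 1 = 112/47 ≈ 2.383 bits/symbol.

2.383 bits/symbol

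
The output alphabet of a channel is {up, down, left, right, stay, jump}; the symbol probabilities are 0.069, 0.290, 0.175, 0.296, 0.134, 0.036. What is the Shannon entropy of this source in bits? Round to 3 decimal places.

H = −Σ pᵢ log₂ pᵢ.
−0.069·log₂(0.069) = 0.2662
−0.290·log₂(0.290) = 0.5179
−0.175·log₂(0.175) = 0.4401
−0.296·log₂(0.296) = 0.5199
−0.134·log₂(0.134) = 0.3886
−0.036·log₂(0.036) = 0.1727
Sum ≈ 2.3052 → 2.305 bits.

2.305 bits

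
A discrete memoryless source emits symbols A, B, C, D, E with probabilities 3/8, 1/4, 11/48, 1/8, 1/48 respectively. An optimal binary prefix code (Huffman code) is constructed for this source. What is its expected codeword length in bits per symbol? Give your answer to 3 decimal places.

Repeatedly combine the two least-probable nodes; the expected code length is the sum of the merged weights.
merge 1/48 + 1/8 → 7/48
merge 7/48 + 11/48 → 3/8
merge 1/4 + 3/8 → 5/8
merge 3/8 + 5/8 → 1
L = 7/48 + 3/8 + 5/8 + 1 = 103/48 ≈ 2.146 bits/symbol.

2.146 bits/symbol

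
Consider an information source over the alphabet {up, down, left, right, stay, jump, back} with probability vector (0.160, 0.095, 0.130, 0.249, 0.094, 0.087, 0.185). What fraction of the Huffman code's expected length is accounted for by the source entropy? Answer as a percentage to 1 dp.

Entropy H = −Σ p log₂ p ≈ 2.7052 bits.
Huffman merges: 87/1000+47/500→181/1000; 19/200+13/100→9/40; 4/25+181/1000→341/1000; 37/200+9/40→41/100; 249/1000+341/1000→59/100; 41/100+59/100→1. L = 2747/1000 ≈ 2.7470.
Efficiency = H/L = 2.7052/2.7470 = 98.5%.

98.5%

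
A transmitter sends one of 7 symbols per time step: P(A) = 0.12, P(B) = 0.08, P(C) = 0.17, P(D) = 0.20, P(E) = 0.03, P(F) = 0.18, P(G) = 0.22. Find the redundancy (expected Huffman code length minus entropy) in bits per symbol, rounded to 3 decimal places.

0.055 bits

Entropy H = −Σ p log₂ p ≈ 2.6352 bits.
Huffman merges: 3/100+2/25→11/100; 11/100+3/25→23/100; 17/100+9/50→7/20; 1/5+11/50→21/50; 23/100+7/20→29/50; 21/50+29/50→1. L = 269/100 ≈ 2.6900.
L − H = 2.6900 − 2.6352 = 0.055 bits.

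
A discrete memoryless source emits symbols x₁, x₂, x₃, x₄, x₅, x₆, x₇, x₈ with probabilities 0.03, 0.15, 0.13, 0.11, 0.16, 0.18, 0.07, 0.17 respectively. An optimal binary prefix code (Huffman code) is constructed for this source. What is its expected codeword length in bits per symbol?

2.92 bits/symbol

Repeatedly combine the two least-probable nodes; the expected code length is the sum of the merged weights.
merge 3/100 + 7/100 → 1/10
merge 1/10 + 11/100 → 21/100
merge 13/100 + 3/20 → 7/25
merge 4/25 + 17/100 → 33/100
merge 9/50 + 21/100 → 39/100
merge 7/25 + 33/100 → 61/100
merge 39/100 + 61/100 → 1
L = 1/10 + 21/100 + 7/25 + 33/100 + 39/100 + 61/100 + 1 = 73/25 = 2.92 bits/symbol.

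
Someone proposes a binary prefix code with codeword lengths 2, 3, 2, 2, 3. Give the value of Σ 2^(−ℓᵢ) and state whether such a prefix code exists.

With common denominator 2^3 = 8: Σ 2^(−ℓᵢ) = 2/8 + 1/8 + 2/8 + 2/8 + 1/8 = 8/8 = 1.
Kraft's inequality requires Σ ≤ 1; here Σ = 1 ≤ 1, so such a prefix code exists.

1; yes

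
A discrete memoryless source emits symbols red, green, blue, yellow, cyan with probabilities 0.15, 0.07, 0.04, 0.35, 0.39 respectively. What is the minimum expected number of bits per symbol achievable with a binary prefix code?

1.98 bits/symbol

Repeatedly combine the two least-probable nodes; the expected code length is the sum of the merged weights.
merge 1/25 + 7/100 → 11/100
merge 11/100 + 3/20 → 13/50
merge 13/50 + 7/20 → 61/100
merge 39/100 + 61/100 → 1
L = 11/100 + 13/50 + 61/100 + 1 = 99/50 = 1.98 bits/symbol.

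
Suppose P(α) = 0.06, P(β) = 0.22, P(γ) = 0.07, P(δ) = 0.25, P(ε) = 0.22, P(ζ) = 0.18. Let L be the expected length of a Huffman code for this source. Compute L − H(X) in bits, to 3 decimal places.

Entropy H = −Σ p log₂ p ≈ 2.4185 bits.
Huffman merges: 3/50+7/100→13/100; 13/100+9/50→31/100; 11/50+11/50→11/25; 1/4+31/100→14/25; 11/25+14/25→1. L = 61/25 ≈ 2.4400.
L − H = 2.4400 − 2.4185 = 0.021 bits.

0.021 bits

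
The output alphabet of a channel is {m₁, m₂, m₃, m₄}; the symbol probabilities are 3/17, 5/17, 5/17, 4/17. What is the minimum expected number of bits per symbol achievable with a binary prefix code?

Repeatedly combine the two least-probable nodes; the expected code length is the sum of the merged weights.
merge 3/17 + 4/17 → 7/17
merge 5/17 + 5/17 → 10/17
merge 7/17 + 10/17 → 1
L = 7/17 + 10/17 + 1 = 2 bits/symbol.

2 bits/symbol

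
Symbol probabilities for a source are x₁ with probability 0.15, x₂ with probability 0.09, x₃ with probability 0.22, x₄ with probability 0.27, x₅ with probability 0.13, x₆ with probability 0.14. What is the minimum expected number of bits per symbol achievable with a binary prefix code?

2.51 bits/symbol

Repeatedly combine the two least-probable nodes; the expected code length is the sum of the merged weights.
merge 9/100 + 13/100 → 11/50
merge 7/50 + 3/20 → 29/100
merge 11/50 + 11/50 → 11/25
merge 27/100 + 29/100 → 14/25
merge 11/25 + 14/25 → 1
L = 11/50 + 29/100 + 11/25 + 14/25 + 1 = 251/100 = 2.51 bits/symbol.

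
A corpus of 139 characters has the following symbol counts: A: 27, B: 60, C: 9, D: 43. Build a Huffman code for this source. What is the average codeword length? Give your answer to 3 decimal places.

Probabilities are the counts divided by 139.
Repeatedly combine the two least-probable nodes; the expected code length is the sum of the merged weights.
merge 9/139 + 27/139 → 36/139
merge 36/139 + 43/139 → 79/139
merge 60/139 + 79/139 → 1
L = 36/139 + 79/139 + 1 = 254/139 ≈ 1.827 bits/symbol.

1.827 bits/symbol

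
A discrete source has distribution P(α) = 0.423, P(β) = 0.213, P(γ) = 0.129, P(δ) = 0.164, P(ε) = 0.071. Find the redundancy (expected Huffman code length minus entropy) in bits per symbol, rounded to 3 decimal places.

0.061 bits

Entropy H = −Σ p log₂ p ≈ 2.0801 bits.
Huffman merges: 71/1000+129/1000→1/5; 41/250+1/5→91/250; 213/1000+91/250→577/1000; 423/1000+577/1000→1. L = 2141/1000 ≈ 2.1410.
L − H = 2.1410 − 2.0801 = 0.061 bits.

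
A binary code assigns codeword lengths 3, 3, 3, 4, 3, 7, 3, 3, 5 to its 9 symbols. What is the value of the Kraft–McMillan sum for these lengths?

With common denominator 2^7 = 128: Σ 2^(−ℓᵢ) = 16/128 + 16/128 + 16/128 + 8/128 + 16/128 + 1/128 + 16/128 + 16/128 + 4/128 = 109/128 = 0.8515625.

0.8515625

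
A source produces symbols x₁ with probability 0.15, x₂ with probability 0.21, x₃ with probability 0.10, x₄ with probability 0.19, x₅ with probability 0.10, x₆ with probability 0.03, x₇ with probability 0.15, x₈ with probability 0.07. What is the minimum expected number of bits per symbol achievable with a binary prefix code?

Repeatedly combine the two least-probable nodes; the expected code length is the sum of the merged weights.
merge 3/100 + 7/100 → 1/10
merge 1/10 + 1/10 → 1/5
merge 1/10 + 3/20 → 1/4
merge 3/20 + 19/100 → 17/50
merge 1/5 + 21/100 → 41/100
merge 1/4 + 17/50 → 59/100
merge 41/100 + 59/100 → 1
L = 1/10 + 1/5 + 1/4 + 17/50 + 41/100 + 59/100 + 1 = 289/100 = 2.89 bits/symbol.

2.89 bits/symbol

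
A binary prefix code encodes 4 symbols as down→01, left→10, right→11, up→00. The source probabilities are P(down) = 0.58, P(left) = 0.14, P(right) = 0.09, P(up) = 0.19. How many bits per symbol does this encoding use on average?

L̄ = Σ pᵢ·ℓᵢ = 0.58·2 + 0.14·2 + 0.09·2 + 0.19·2 = 2 bits/symbol.

2 bits/symbol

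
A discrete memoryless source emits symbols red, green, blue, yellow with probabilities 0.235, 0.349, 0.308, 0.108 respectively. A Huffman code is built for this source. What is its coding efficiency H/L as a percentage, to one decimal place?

Entropy H = −Σ p log₂ p ≈ 1.8911 bits.
Huffman merges: 27/250+47/200→343/1000; 77/250+343/1000→651/1000; 349/1000+651/1000→1. L = 997/500 ≈ 1.9940.
Efficiency = H/L = 1.8911/1.9940 = 94.8%.

94.8%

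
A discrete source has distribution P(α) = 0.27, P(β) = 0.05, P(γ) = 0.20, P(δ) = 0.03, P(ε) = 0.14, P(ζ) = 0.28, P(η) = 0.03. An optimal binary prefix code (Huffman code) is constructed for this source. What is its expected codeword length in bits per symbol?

2.42 bits/symbol

Repeatedly combine the two least-probable nodes; the expected code length is the sum of the merged weights.
merge 3/100 + 3/100 → 3/50
merge 1/20 + 3/50 → 11/100
merge 11/100 + 7/50 → 1/4
merge 1/5 + 1/4 → 9/20
merge 27/100 + 7/25 → 11/20
merge 9/20 + 11/20 → 1
L = 3/50 + 11/100 + 1/4 + 9/20 + 11/20 + 1 = 121/50 = 2.42 bits/symbol.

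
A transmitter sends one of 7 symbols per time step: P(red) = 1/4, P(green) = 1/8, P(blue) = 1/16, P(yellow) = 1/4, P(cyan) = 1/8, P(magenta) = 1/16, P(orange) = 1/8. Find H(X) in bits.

Each probability is a power of 1/2, so log₂(1/p) is an integer.
H = Σ p·log₂(1/p) = 1/4·2 + 1/8·3 + 1/16·4 + 1/4·2 + 1/8·3 + 1/16·4 + 1/8·3 = 2.625 bits.

2.625 bits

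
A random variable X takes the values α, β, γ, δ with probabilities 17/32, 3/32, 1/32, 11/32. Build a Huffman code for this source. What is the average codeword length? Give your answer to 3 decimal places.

1.594 bits/symbol

Repeatedly combine the two least-probable nodes; the expected code length is the sum of the merged weights.
merge 1/32 + 3/32 → 1/8
merge 1/8 + 11/32 → 15/32
merge 15/32 + 17/32 → 1
L = 1/8 + 15/32 + 1 = 51/32 ≈ 1.594 bits/symbol.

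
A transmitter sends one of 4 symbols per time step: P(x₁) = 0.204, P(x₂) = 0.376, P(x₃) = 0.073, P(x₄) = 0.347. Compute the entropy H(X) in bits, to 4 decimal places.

1.8040 bits

H = −Σ pᵢ log₂ pᵢ.
−0.204·log₂(0.204) = 0.4678
−0.376·log₂(0.376) = 0.5306
−0.073·log₂(0.073) = 0.2756
−0.347·log₂(0.347) = 0.5299
Sum ≈ 1.8040 → 1.8040 bits.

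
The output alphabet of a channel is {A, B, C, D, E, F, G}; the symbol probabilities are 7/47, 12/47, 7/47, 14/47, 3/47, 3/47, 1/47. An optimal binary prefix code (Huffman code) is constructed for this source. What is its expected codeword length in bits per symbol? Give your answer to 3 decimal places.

2.532 bits/symbol

Repeatedly combine the two least-probable nodes; the expected code length is the sum of the merged weights.
merge 1/47 + 3/47 → 4/47
merge 3/47 + 4/47 → 7/47
merge 7/47 + 7/47 → 14/47
merge 7/47 + 12/47 → 19/47
merge 14/47 + 14/47 → 28/47
merge 19/47 + 28/47 → 1
L = 4/47 + 7/47 + 14/47 + 19/47 + 28/47 + 1 = 119/47 ≈ 2.532 bits/symbol.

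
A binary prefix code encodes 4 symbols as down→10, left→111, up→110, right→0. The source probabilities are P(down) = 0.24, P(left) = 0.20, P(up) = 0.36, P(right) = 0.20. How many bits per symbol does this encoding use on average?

2.36 bits/symbol

L̄ = Σ pᵢ·ℓᵢ = 0.24·2 + 0.20·3 + 0.36·3 + 0.20·1 = 2.36 bits/symbol.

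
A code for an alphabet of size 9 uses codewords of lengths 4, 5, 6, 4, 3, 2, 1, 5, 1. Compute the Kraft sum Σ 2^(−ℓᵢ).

1.578125

With common denominator 2^6 = 64: Σ 2^(−ℓᵢ) = 4/64 + 2/64 + 1/64 + 4/64 + 8/64 + 16/64 + 32/64 + 2/64 + 32/64 = 101/64 = 1.578125.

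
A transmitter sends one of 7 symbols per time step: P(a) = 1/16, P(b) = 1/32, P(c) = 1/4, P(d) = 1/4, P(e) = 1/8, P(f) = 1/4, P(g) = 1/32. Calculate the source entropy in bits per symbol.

2.4375 bits

Each probability is a power of 1/2, so log₂(1/p) is an integer.
H = Σ p·log₂(1/p) = 1/16·4 + 1/32·5 + 1/4·2 + 1/4·2 + 1/8·3 + 1/4·2 + 1/32·5 = 2.4375 bits.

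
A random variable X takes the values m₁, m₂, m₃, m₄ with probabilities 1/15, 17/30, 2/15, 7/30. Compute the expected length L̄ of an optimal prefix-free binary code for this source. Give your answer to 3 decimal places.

1.633 bits/symbol

Repeatedly combine the two least-probable nodes; the expected code length is the sum of the merged weights.
merge 1/15 + 2/15 → 1/5
merge 1/5 + 7/30 → 13/30
merge 13/30 + 17/30 → 1
L = 1/5 + 13/30 + 1 = 49/30 ≈ 1.633 bits/symbol.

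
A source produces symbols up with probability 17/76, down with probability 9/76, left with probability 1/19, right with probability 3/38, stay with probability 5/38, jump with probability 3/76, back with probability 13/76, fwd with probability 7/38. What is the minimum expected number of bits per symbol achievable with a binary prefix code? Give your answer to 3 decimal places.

Repeatedly combine the two least-probable nodes; the expected code length is the sum of the merged weights.
merge 3/76 + 1/19 → 7/76
merge 3/38 + 7/76 → 13/76
merge 9/76 + 5/38 → 1/4
merge 13/76 + 13/76 → 13/38
merge 7/38 + 17/76 → 31/76
merge 1/4 + 13/38 → 45/76
merge 31/76 + 45/76 → 1
L = 7/76 + 13/76 + 1/4 + 13/38 + 31/76 + 45/76 + 1 = 217/76 ≈ 2.855 bits/symbol.

2.855 bits/symbol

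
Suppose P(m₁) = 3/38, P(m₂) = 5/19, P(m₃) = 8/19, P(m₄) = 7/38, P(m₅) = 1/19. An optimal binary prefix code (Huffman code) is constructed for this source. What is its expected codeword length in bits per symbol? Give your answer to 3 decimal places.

Repeatedly combine the two least-probable nodes; the expected code length is the sum of the merged weights.
merge 1/19 + 3/38 → 5/38
merge 5/38 + 7/38 → 6/19
merge 5/19 + 6/19 → 11/19
merge 8/19 + 11/19 → 1
L = 5/38 + 6/19 + 11/19 + 1 = 77/38 ≈ 2.026 bits/symbol.

2.026 bits/symbol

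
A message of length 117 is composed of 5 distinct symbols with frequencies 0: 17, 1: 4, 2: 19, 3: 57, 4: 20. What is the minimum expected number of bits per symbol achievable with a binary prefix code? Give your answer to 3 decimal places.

Probabilities are the counts divided by 117.
Repeatedly combine the two least-probable nodes; the expected code length is the sum of the merged weights.
merge 4/117 + 17/117 → 7/39
merge 19/117 + 20/117 → 1/3
merge 7/39 + 1/3 → 20/39
merge 19/39 + 20/39 → 1
L = 7/39 + 1/3 + 20/39 + 1 = 79/39 ≈ 2.026 bits/symbol.

2.026 bits/symbol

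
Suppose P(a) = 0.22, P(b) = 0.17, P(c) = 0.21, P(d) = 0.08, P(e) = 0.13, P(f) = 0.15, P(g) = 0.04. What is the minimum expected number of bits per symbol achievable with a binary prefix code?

2.69 bits/symbol

Repeatedly combine the two least-probable nodes; the expected code length is the sum of the merged weights.
merge 1/25 + 2/25 → 3/25
merge 3/25 + 13/100 → 1/4
merge 3/20 + 17/100 → 8/25
merge 21/100 + 11/50 → 43/100
merge 1/4 + 8/25 → 57/100
merge 43/100 + 57/100 → 1
L = 3/25 + 1/4 + 8/25 + 43/100 + 57/100 + 1 = 269/100 = 2.69 bits/symbol.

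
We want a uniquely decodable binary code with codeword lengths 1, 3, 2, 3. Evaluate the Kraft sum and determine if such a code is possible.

1; yes

With common denominator 2^3 = 8: Σ 2^(−ℓᵢ) = 4/8 + 1/8 + 2/8 + 1/8 = 8/8 = 1.
Kraft's inequality requires Σ ≤ 1; here Σ = 1 ≤ 1, so such a prefix code exists.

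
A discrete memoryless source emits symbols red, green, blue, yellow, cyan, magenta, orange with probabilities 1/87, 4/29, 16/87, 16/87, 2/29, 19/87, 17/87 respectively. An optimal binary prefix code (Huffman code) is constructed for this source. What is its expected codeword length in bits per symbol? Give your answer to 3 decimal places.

Repeatedly combine the two least-probable nodes; the expected code length is the sum of the merged weights.
merge 1/87 + 2/29 → 7/87
merge 7/87 + 4/29 → 19/87
merge 16/87 + 16/87 → 32/87
merge 17/87 + 19/87 → 12/29
merge 19/87 + 32/87 → 17/29
merge 12/29 + 17/29 → 1
L = 7/87 + 19/87 + 32/87 + 12/29 + 17/29 + 1 = 8/3 ≈ 2.667 bits/symbol.

2.667 bits/symbol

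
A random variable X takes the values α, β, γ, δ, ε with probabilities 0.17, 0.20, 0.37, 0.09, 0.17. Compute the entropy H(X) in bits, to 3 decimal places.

2.177 bits

H = −Σ pᵢ log₂ pᵢ.
−0.17·log₂(0.17) = 0.4346
−0.20·log₂(0.20) = 0.4644
−0.37·log₂(0.37) = 0.5307
−0.09·log₂(0.09) = 0.3127
−0.17·log₂(0.17) = 0.4346
Sum ≈ 2.1769 → 2.177 bits.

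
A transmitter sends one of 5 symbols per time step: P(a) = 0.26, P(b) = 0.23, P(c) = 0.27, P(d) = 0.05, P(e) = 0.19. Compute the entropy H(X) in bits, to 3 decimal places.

2.174 bits

H = −Σ pᵢ log₂ pᵢ.
−0.26·log₂(0.26) = 0.5053
−0.23·log₂(0.23) = 0.4877
−0.27·log₂(0.27) = 0.5100
−0.05·log₂(0.05) = 0.2161
−0.19·log₂(0.19) = 0.4552
Sum ≈ 2.1743 → 2.174 bits.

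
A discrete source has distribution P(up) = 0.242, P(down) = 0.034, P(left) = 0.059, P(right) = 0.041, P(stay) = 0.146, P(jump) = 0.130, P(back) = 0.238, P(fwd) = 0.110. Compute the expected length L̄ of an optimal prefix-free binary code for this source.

Repeatedly combine the two least-probable nodes; the expected code length is the sum of the merged weights.
merge 17/500 + 41/1000 → 3/40
merge 59/1000 + 3/40 → 67/500
merge 11/100 + 13/100 → 6/25
merge 67/500 + 73/500 → 7/25
merge 119/500 + 6/25 → 239/500
merge 121/500 + 7/25 → 261/500
merge 239/500 + 261/500 → 1
L = 3/40 + 67/500 + 6/25 + 7/25 + 239/500 + 261/500 + 1 = 2729/1000 = 2.729 bits/symbol.

2.729 bits/symbol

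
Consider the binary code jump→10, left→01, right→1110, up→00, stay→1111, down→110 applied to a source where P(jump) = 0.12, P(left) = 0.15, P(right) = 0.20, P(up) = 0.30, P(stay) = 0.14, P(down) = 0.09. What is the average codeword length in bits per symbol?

L̄ = Σ pᵢ·ℓᵢ = 0.12·2 + 0.15·2 + 0.20·4 + 0.30·2 + 0.14·4 + 0.09·3 = 2.77 bits/symbol.

2.77 bits/symbol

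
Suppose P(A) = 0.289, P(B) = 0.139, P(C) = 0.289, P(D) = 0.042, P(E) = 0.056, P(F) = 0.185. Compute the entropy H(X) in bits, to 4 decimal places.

2.3061 bits

H = −Σ pᵢ log₂ pᵢ.
−0.289·log₂(0.289) = 0.5176
−0.139·log₂(0.139) = 0.3957
−0.289·log₂(0.289) = 0.5176
−0.042·log₂(0.042) = 0.1921
−0.056·log₂(0.056) = 0.2329
−0.185·log₂(0.185) = 0.4504
Sum ≈ 2.3061 → 2.3061 bits.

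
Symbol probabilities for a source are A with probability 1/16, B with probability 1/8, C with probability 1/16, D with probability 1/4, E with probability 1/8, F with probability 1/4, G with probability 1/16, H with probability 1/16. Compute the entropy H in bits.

2.75 bits

Each probability is a power of 1/2, so log₂(1/p) is an integer.
H = Σ p·log₂(1/p) = 1/16·4 + 1/8·3 + 1/16·4 + 1/4·2 + 1/8·3 + 1/4·2 + 1/16·4 + 1/16·4 = 2.75 bits.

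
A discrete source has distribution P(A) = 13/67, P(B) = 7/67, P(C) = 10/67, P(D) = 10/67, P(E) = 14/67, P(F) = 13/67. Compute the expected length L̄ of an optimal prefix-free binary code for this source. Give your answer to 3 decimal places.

2.597 bits/symbol

Repeatedly combine the two least-probable nodes; the expected code length is the sum of the merged weights.
merge 7/67 + 10/67 → 17/67
merge 10/67 + 13/67 → 23/67
merge 13/67 + 14/67 → 27/67
merge 17/67 + 23/67 → 40/67
merge 27/67 + 40/67 → 1
L = 17/67 + 23/67 + 27/67 + 40/67 + 1 = 174/67 ≈ 2.597 bits/symbol.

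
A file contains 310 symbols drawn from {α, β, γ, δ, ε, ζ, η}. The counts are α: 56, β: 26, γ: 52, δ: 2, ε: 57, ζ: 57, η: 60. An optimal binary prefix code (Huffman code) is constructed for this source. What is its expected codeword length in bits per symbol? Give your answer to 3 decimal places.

2.713 bits/symbol

Probabilities are the counts divided by 310.
Repeatedly combine the two least-probable nodes; the expected code length is the sum of the merged weights.
merge 1/155 + 13/155 → 14/155
merge 14/155 + 26/155 → 8/31
merge 28/155 + 57/310 → 113/310
merge 57/310 + 6/31 → 117/310
merge 8/31 + 113/310 → 193/310
merge 117/310 + 193/310 → 1
L = 14/155 + 8/31 + 113/310 + 117/310 + 193/310 + 1 = 841/310 ≈ 2.713 bits/symbol.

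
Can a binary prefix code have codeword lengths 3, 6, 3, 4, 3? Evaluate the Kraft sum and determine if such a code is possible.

0.453125; yes

With common denominator 2^6 = 64: Σ 2^(−ℓᵢ) = 8/64 + 1/64 + 8/64 + 4/64 + 8/64 = 29/64 = 0.453125.
Kraft's inequality requires Σ ≤ 1; here Σ = 0.453125 ≤ 1, so such a prefix code exists.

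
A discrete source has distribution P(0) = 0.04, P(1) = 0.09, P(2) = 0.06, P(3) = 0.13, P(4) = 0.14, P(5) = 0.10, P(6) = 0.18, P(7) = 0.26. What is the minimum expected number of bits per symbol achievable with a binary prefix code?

2.84 bits/symbol

Repeatedly combine the two least-probable nodes; the expected code length is the sum of the merged weights.
merge 1/25 + 3/50 → 1/10
merge 9/100 + 1/10 → 19/100
merge 1/10 + 13/100 → 23/100
merge 7/50 + 9/50 → 8/25
merge 19/100 + 23/100 → 21/50
merge 13/50 + 8/25 → 29/50
merge 21/50 + 29/50 → 1
L = 1/10 + 19/100 + 23/100 + 8/25 + 21/50 + 29/50 + 1 = 71/25 = 2.84 bits/symbol.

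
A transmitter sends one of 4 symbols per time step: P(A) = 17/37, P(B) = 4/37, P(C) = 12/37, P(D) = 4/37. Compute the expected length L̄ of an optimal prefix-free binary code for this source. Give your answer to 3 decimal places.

1.757 bits/symbol

Repeatedly combine the two least-probable nodes; the expected code length is the sum of the merged weights.
merge 4/37 + 4/37 → 8/37
merge 8/37 + 12/37 → 20/37
merge 17/37 + 20/37 → 1
L = 8/37 + 20/37 + 1 = 65/37 ≈ 1.757 bits/symbol.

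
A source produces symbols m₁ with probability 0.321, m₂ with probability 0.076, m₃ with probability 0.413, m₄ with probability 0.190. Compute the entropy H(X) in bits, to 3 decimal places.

H = −Σ pᵢ log₂ pᵢ.
−0.321·log₂(0.321) = 0.5262
−0.076·log₂(0.076) = 0.2826
−0.413·log₂(0.413) = 0.5269
−0.190·log₂(0.190) = 0.4552
Sum ≈ 1.7909 → 1.791 bits.

1.791 bits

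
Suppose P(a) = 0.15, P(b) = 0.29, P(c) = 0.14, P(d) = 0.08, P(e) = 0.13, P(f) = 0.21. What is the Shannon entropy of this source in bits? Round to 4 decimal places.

2.4725 bits

H = −Σ pᵢ log₂ pᵢ.
−0.15·log₂(0.15) = 0.4105
−0.29·log₂(0.29) = 0.5179
−0.14·log₂(0.14) = 0.3971
−0.08·log₂(0.08) = 0.2915
−0.13·log₂(0.13) = 0.3826
−0.21·log₂(0.21) = 0.4728
Sum ≈ 2.4725 → 2.4725 bits.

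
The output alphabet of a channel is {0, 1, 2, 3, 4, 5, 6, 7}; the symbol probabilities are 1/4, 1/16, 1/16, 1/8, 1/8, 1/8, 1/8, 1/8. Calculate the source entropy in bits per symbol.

Each probability is a power of 1/2, so log₂(1/p) is an integer.
H = Σ p·log₂(1/p) = 1/4·2 + 1/16·4 + 1/16·4 + 1/8·3 + 1/8·3 + 1/8·3 + 1/8·3 + 1/8·3 = 2.875 bits.

2.875 bits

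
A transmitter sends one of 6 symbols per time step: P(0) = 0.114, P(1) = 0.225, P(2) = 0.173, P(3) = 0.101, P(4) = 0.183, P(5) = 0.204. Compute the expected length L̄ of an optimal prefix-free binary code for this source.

2.571 bits/symbol

Repeatedly combine the two least-probable nodes; the expected code length is the sum of the merged weights.
merge 101/1000 + 57/500 → 43/200
merge 173/1000 + 183/1000 → 89/250
merge 51/250 + 43/200 → 419/1000
merge 9/40 + 89/250 → 581/1000
merge 419/1000 + 581/1000 → 1
L = 43/200 + 89/250 + 419/1000 + 581/1000 + 1 = 2571/1000 = 2.571 bits/symbol.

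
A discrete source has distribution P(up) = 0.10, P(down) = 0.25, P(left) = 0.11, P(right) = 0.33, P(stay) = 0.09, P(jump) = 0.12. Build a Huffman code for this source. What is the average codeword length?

2.42 bits/symbol

Repeatedly combine the two least-probable nodes; the expected code length is the sum of the merged weights.
merge 9/100 + 1/10 → 19/100
merge 11/100 + 3/25 → 23/100
merge 19/100 + 23/100 → 21/50
merge 1/4 + 33/100 → 29/50
merge 21/50 + 29/50 → 1
L = 19/100 + 23/100 + 21/50 + 29/50 + 1 = 121/50 = 2.42 bits/symbol.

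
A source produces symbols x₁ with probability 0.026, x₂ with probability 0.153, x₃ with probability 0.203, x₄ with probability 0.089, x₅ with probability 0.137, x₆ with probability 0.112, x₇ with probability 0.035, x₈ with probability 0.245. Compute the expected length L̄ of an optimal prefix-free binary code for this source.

Repeatedly combine the two least-probable nodes; the expected code length is the sum of the merged weights.
merge 13/500 + 7/200 → 61/1000
merge 61/1000 + 89/1000 → 3/20
merge 14/125 + 137/1000 → 249/1000
merge 3/20 + 153/1000 → 303/1000
merge 203/1000 + 49/200 → 56/125
merge 249/1000 + 303/1000 → 69/125
merge 56/125 + 69/125 → 1
L = 61/1000 + 3/20 + 249/1000 + 303/1000 + 56/125 + 69/125 + 1 = 2763/1000 = 2.763 bits/symbol.

2.763 bits/symbol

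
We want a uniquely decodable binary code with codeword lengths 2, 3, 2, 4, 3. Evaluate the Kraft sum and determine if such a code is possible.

0.8125; yes

With common denominator 2^4 = 16: Σ 2^(−ℓᵢ) = 4/16 + 2/16 + 4/16 + 1/16 + 2/16 = 13/16 = 0.8125.
Kraft's inequality requires Σ ≤ 1; here Σ = 0.8125 ≤ 1, so such a prefix code exists.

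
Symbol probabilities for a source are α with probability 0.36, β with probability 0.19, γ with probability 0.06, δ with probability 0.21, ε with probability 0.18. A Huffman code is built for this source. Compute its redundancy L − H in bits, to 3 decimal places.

0.092 bits

Entropy H = −Σ p log₂ p ≈ 2.1475 bits.
Huffman merges: 3/50+9/50→6/25; 19/100+21/100→2/5; 6/25+9/25→3/5; 2/5+3/5→1. L = 56/25 ≈ 2.2400.
L − H = 2.2400 − 2.1475 = 0.092 bits.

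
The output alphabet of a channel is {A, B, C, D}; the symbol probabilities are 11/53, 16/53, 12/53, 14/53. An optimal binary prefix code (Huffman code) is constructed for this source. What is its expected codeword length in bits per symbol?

2 bits/symbol

Repeatedly combine the two least-probable nodes; the expected code length is the sum of the merged weights.
merge 11/53 + 12/53 → 23/53
merge 14/53 + 16/53 → 30/53
merge 23/53 + 30/53 → 1
L = 23/53 + 30/53 + 1 = 2 bits/symbol.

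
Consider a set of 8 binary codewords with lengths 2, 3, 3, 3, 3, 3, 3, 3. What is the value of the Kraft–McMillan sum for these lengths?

With common denominator 2^3 = 8: Σ 2^(−ℓᵢ) = 2/8 + 1/8 + 1/8 + 1/8 + 1/8 + 1/8 + 1/8 + 1/8 = 9/8 = 1.125.

1.125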